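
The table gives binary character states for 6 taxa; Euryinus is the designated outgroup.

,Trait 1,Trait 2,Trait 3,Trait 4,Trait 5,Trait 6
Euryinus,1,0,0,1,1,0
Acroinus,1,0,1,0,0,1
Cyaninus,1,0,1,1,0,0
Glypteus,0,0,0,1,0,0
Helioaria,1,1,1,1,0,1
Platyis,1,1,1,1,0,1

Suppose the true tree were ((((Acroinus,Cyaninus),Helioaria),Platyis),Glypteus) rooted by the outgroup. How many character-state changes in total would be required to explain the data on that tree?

8

Map each character onto ((((Acroinus,Cyaninus),Helioaria),Platyis),Glypteus) (rooted by Euryinus) and count the minimum state changes it requires (Fitch parsimony):
Trait 1: 1; Trait 2: 2; Trait 3: 1; Trait 4: 1; Trait 5: 1; Trait 6: 2.
Total tree length = 8.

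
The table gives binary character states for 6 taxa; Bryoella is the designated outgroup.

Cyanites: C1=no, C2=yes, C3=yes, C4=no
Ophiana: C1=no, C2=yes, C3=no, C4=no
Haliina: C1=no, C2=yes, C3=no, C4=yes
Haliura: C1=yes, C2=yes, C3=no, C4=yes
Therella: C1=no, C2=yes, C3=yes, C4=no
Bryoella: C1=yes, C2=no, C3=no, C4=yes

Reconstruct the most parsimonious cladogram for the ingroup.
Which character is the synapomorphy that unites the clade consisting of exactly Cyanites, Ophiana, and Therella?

C4

Character polarity is set by the outgroup: the derived state is whichever differs from the outgroup's state, so for C1, C4 the derived state is 'no', and for the remaining characters it is 'yes'.
C1: derived state 'no' in Cyanites, Haliina, Ophiana, and Therella only — synapomorphy for {Cyanites, Haliina, Ophiana, Therella}.
All ingroup taxa share the derived state 'yes' for C2; it defines the ingroup but does not resolve relationships within it.
C3: derived state 'yes' in Cyanites and Therella only — synapomorphy for {Cyanites, Therella}.
C4: derived state 'no' in Cyanites, Ophiana, and Therella only — synapomorphy for {Cyanites, Ophiana, Therella}.
Most parsimonious ingroup topology: ((((Cyanites,Therella),Ophiana),Haliina),Haliura).
The clade {Cyanites, Ophiana, Therella} is supported by C4: its derived state 'no' occurs in exactly those taxa and in no other taxon (including the outgroup).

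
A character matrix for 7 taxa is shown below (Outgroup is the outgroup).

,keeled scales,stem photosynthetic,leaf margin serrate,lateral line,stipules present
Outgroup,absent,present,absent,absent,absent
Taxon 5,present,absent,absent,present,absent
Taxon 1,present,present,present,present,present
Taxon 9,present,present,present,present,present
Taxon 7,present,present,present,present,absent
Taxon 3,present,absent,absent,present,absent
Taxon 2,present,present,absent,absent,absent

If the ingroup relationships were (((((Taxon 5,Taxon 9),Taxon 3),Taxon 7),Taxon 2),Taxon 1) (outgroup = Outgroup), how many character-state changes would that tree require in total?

10

Map each character onto (((((Taxon 5,Taxon 9),Taxon 3),Taxon 7),Taxon 2),Taxon 1) (rooted by Outgroup) and count the minimum state changes it requires (Fitch parsimony):
keeled scales: 1; stem photosynthetic: 2; leaf margin serrate: 3; lateral line: 2; stipules present: 2.
Total tree length = 10.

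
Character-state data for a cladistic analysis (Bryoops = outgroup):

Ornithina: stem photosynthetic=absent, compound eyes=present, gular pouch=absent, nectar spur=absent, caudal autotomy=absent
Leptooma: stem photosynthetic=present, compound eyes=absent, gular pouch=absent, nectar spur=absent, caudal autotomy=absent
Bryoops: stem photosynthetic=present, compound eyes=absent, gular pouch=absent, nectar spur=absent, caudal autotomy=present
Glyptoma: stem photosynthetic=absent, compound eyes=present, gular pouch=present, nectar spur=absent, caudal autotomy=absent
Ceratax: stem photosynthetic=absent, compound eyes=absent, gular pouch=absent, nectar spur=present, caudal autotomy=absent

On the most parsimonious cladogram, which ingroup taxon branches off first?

Character polarity is set by the outgroup: the derived state is whichever differs from the outgroup's state, so for stem photosynthetic, caudal autotomy the derived state is 'absent', and for the remaining characters it is 'present'.
Only Ceratax, Glyptoma, and Ornithina show the derived state 'absent' for stem photosynthetic, supporting them as a clade.
compound eyes: derived state 'present' in Glyptoma and Ornithina only — synapomorphy for {Glyptoma, Ornithina}.
gular pouch: derived state 'present' in Glyptoma only — an autapomorphy, so it tells us nothing about relationships among taxa.
nectar spur (derived state 'present') is unique to Ceratax (autapomorphy; uninformative for grouping).
All ingroup taxa share the derived state 'absent' for caudal autotomy; it defines the ingroup but does not resolve relationships within it.
Most parsimonious ingroup topology: ((Ceratax,(Glyptoma,Ornithina)),Leptooma).
Leptooma is sister to the clade containing all other ingroup taxa, so it is the earliest-diverging (most basal) ingroup lineage.

Leptooma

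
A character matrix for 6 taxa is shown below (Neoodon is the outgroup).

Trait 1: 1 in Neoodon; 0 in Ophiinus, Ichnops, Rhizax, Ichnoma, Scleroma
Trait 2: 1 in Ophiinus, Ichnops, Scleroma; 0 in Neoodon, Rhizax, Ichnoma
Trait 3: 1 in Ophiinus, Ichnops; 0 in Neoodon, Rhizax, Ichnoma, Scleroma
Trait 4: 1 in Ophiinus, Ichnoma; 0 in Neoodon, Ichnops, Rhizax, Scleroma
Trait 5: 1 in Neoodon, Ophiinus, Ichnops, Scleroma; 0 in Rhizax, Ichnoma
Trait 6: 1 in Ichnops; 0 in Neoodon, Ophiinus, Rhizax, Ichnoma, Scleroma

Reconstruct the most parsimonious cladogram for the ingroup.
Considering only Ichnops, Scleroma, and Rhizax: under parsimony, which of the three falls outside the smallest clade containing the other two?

Character polarity is set by the outgroup: the derived state is whichever differs from the outgroup's state, so for Trait 1, Trait 5 the derived state is '0', and for the remaining characters it is '1'.
All ingroup taxa share the derived state '0' for Trait 1; it defines the ingroup but does not resolve relationships within it.
Trait 2 (derived state '1') is shared by Ichnops, Ophiinus, and Scleroma — a synapomorphy uniting that clade.
Only Ichnops and Ophiinus show the derived state '1' for Trait 3, supporting them as a clade.
Trait 4 (state '1') occurs in Ichnoma and Ophiinus but conflicts with the nesting implied by the other characters — most parsimoniously interpreted as homoplasy.
Trait 5 (derived state '0') is shared by Ichnoma and Rhizax — a synapomorphy uniting that clade.
Trait 6 (derived state '1') is unique to Ichnops (autapomorphy; uninformative for grouping).
Most parsimonious ingroup topology: (((Ophiinus,Ichnops),Scleroma),(Rhizax,Ichnoma)).
Scleroma and Ichnops share a more recent common ancestor with each other than either does with Rhizax, so Rhizax is the least closely related of the three.

Rhizax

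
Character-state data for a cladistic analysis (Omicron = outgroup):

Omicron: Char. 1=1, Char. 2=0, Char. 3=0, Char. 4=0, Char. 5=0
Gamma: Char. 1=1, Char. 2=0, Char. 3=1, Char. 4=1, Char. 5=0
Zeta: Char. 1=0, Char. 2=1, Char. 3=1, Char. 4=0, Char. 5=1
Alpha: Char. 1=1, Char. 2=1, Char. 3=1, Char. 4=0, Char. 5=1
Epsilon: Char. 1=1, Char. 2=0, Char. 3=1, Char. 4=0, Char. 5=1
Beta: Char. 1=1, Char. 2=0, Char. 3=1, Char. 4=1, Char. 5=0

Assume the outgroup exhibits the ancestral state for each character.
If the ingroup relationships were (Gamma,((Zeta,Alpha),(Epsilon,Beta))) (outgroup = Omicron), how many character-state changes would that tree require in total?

Map each character onto (Gamma,((Zeta,Alpha),(Epsilon,Beta))) (rooted by Omicron) and count the minimum state changes it requires (Fitch parsimony):
Char. 1: 1; Char. 2: 1; Char. 3: 1; Char. 4: 2; Char. 5: 2.
Total tree length = 7.

7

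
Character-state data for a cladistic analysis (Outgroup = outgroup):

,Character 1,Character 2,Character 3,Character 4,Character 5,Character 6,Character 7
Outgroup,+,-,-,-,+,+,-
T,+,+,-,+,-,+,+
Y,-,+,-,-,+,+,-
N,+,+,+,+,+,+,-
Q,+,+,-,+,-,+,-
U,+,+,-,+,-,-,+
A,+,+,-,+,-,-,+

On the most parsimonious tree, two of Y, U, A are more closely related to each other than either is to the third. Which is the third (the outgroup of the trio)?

Y

Character polarity is set by the outgroup: the derived state is whichever differs from the outgroup's state, so for Character 1, Character 5, Character 6 the derived state is '-', and for the remaining characters it is '+'.
Character 1 (derived state '-') is unique to Y (autapomorphy; uninformative for grouping).
All ingroup taxa share the derived state '+' for Character 2; it defines the ingroup but does not resolve relationships within it.
Character 3: derived state '+' in N only — an autapomorphy, so it tells us nothing about relationships among taxa.
Character 4: derived state '+' in A, N, Q, T, and U only — synapomorphy for {A, N, Q, T, U}.
Only A, Q, T, and U show the derived state '-' for Character 5, supporting them as a clade.
Only A and U show the derived state '-' for Character 6, supporting them as a clade.
Character 7 (derived state '+') is shared by A, T, and U — a synapomorphy uniting that clade.
Most parsimonious ingroup topology: ((((T,(U,A)),Q),N),Y).
U and A share a more recent common ancestor with each other than either does with Y, so Y is the least closely related of the three.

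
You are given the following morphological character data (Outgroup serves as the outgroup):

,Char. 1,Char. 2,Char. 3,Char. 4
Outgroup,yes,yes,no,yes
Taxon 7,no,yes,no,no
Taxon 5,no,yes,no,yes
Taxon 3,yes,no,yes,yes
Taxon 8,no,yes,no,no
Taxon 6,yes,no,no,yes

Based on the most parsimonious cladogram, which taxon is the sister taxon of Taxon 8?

Taxon 7

Character polarity is set by the outgroup: the derived state is whichever differs from the outgroup's state, so for Char. 1, Char. 2, Char. 4 the derived state is 'no', and for the remaining characters it is 'yes'.
Char. 1: derived state 'no' in Taxon 5, Taxon 7, and Taxon 8 only — synapomorphy for {Taxon 5, Taxon 7, Taxon 8}.
Char. 2: derived state 'no' in Taxon 3 and Taxon 6 only — synapomorphy for {Taxon 3, Taxon 6}.
Char. 3: derived state 'yes' in Taxon 3 only — an autapomorphy, so it tells us nothing about relationships among taxa.
Char. 4 (derived state 'no') is shared by Taxon 7 and Taxon 8 — a synapomorphy uniting that clade.
Most parsimonious ingroup topology: (((Taxon 7,Taxon 8),Taxon 5),(Taxon 3,Taxon 6)).
Taxon 8 and Taxon 7 form a cherry on this tree, so they are sister taxa.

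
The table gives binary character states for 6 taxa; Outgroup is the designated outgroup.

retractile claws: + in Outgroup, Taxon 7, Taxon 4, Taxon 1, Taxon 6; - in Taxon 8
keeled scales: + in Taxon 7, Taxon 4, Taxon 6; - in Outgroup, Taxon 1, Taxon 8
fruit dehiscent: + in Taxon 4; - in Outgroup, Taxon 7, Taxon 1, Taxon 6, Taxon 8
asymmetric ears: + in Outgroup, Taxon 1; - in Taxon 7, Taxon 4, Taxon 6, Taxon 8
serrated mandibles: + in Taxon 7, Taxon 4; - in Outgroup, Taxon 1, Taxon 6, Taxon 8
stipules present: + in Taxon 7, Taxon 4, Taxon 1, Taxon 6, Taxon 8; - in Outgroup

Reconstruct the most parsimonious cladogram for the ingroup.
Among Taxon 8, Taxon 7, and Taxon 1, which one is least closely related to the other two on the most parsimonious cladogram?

Character polarity is set by the outgroup: the derived state is whichever differs from the outgroup's state, so for retractile claws, asymmetric ears the derived state is '-', and for the remaining characters it is '+'.
retractile claws: derived state '-' in Taxon 8 only — an autapomorphy, so it tells us nothing about relationships among taxa.
keeled scales (derived state '+') is shared by Taxon 4, Taxon 6, and Taxon 7 — a synapomorphy uniting that clade.
fruit dehiscent (derived state '+') is unique to Taxon 4 (autapomorphy; uninformative for grouping).
asymmetric ears: derived state '-' in Taxon 4, Taxon 6, Taxon 7, and Taxon 8 only — synapomorphy for {Taxon 4, Taxon 6, Taxon 7, Taxon 8}.
Only Taxon 4 and Taxon 7 show the derived state '+' for serrated mandibles, supporting them as a clade.
All ingroup taxa share the derived state '+' for stipules present; it defines the ingroup but does not resolve relationships within it.
Most parsimonious ingroup topology: ((((Taxon 7,Taxon 4),Taxon 6),Taxon 8),Taxon 1).
Taxon 8 and Taxon 7 share a more recent common ancestor with each other than either does with Taxon 1, so Taxon 1 is the least closely related of the three.

Taxon 1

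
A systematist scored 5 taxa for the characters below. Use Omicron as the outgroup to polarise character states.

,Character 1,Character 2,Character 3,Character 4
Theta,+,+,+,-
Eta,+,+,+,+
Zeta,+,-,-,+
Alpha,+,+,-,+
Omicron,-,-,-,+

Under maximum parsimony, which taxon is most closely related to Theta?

Character polarity is set by the outgroup: the derived state is whichever differs from the outgroup's state, so for Character 4 the derived state is '-', and for the remaining characters it is '+'.
Character 1 (derived state '+') is shared by all ingroup taxa — unites the whole ingroup.
Only Alpha, Eta, and Theta show the derived state '+' for Character 2, supporting them as a clade.
Character 3 (derived state '+') is shared by Eta and Theta — a synapomorphy uniting that clade.
Character 4 (derived state '-') is unique to Theta (autapomorphy; uninformative for grouping).
Most parsimonious ingroup topology: ((Alpha,(Eta,Theta)),Zeta).
Theta and Eta form a cherry on this tree, so they are sister taxa.

Eta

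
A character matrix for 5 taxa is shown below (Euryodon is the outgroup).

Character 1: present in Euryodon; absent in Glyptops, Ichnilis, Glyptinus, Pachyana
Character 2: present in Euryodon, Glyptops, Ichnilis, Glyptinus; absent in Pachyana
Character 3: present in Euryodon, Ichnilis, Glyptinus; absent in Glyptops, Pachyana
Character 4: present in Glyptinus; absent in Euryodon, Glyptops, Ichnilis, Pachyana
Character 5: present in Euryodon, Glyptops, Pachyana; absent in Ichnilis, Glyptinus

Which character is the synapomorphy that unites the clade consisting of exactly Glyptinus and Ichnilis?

Character 5

Character polarity is set by the outgroup: the derived state is whichever differs from the outgroup's state, so for Character 1, Character 2, Character 3, Character 5 the derived state is 'absent', and for the remaining characters it is 'present'.
Character 1 (derived state 'absent') is shared by all ingroup taxa — unites the whole ingroup.
Character 2: derived state 'absent' in Pachyana only — an autapomorphy, so it tells us nothing about relationships among taxa.
Character 3: derived state 'absent' in Glyptops and Pachyana only — synapomorphy for {Glyptops, Pachyana}.
Character 4 (derived state 'present') is unique to Glyptinus (autapomorphy; uninformative for grouping).
Character 5 (derived state 'absent') is shared by Glyptinus and Ichnilis — a synapomorphy uniting that clade.
Most parsimonious ingroup topology: ((Ichnilis,Glyptinus),(Glyptops,Pachyana)).
The clade {Glyptinus, Ichnilis} is supported by Character 5: its derived state 'absent' occurs in exactly those taxa and in no other taxon (including the outgroup).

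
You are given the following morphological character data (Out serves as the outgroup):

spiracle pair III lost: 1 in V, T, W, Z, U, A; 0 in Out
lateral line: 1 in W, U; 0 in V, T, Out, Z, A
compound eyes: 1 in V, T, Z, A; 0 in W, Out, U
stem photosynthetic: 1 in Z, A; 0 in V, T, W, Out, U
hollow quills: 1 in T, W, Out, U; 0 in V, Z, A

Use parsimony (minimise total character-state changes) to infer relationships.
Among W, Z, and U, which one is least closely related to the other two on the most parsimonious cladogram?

Character polarity is set by the outgroup: the derived state is whichever differs from the outgroup's state, so for hollow quills the derived state is '0', and for the remaining characters it is '1'.
All ingroup taxa share the derived state '1' for spiracle pair III lost; it defines the ingroup but does not resolve relationships within it.
Only U and W show the derived state '1' for lateral line, supporting them as a clade.
compound eyes: derived state '1' in A, T, V, and Z only — synapomorphy for {A, T, V, Z}.
Only A and Z show the derived state '1' for stem photosynthetic, supporting them as a clade.
hollow quills: derived state '0' in A, V, and Z only — synapomorphy for {A, V, Z}.
Most parsimonious ingroup topology: (((V,(Z,A)),T),(U,W)).
W and U share a more recent common ancestor with each other than either does with Z, so Z is the least closely related of the three.

Z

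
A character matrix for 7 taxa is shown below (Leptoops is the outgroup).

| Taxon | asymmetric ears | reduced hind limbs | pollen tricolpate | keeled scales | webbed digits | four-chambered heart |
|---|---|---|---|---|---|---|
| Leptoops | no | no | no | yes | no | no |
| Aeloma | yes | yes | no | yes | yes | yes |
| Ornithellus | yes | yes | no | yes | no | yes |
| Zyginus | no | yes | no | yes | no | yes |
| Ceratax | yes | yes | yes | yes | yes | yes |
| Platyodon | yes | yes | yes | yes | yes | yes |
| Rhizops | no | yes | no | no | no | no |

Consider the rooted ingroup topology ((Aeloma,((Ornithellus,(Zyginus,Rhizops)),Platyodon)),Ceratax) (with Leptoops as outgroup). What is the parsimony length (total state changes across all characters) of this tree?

Map each character onto ((Aeloma,((Ornithellus,(Zyginus,Rhizops)),Platyodon)),Ceratax) (rooted by Leptoops) and count the minimum state changes it requires (Fitch parsimony):
asymmetric ears: 2; reduced hind limbs: 1; pollen tricolpate: 2; keeled scales: 1; webbed digits: 2; four-chambered heart: 2.
Total tree length = 10.

10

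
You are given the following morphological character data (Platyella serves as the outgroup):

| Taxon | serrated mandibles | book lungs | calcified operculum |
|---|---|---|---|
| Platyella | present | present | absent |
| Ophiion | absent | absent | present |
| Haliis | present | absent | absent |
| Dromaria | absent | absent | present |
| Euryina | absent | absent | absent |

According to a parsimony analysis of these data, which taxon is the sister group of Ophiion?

Character polarity is set by the outgroup: the derived state is whichever differs from the outgroup's state, so for serrated mandibles, book lungs the derived state is 'absent', and for the remaining characters it is 'present'.
serrated mandibles (derived state 'absent') is shared by Dromaria, Euryina, and Ophiion — a synapomorphy uniting that clade.
All ingroup taxa share the derived state 'absent' for book lungs; it defines the ingroup but does not resolve relationships within it.
calcified operculum (derived state 'present') is shared by Dromaria and Ophiion — a synapomorphy uniting that clade.
Most parsimonious ingroup topology: (((Ophiion,Dromaria),Euryina),Haliis).
Ophiion and Dromaria form a cherry on this tree, so they are sister taxa.

Dromaria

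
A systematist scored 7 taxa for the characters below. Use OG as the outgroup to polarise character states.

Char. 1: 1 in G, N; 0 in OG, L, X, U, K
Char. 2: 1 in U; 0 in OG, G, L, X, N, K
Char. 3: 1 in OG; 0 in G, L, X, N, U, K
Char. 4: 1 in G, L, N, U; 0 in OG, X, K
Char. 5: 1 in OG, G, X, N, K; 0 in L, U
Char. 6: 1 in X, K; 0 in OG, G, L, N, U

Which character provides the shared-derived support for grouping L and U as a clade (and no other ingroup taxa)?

Char. 5

Character polarity is set by the outgroup: the derived state is whichever differs from the outgroup's state, so for Char. 3, Char. 5 the derived state is '0', and for the remaining characters it is '1'.
Char. 1: derived state '1' in G and N only — synapomorphy for {G, N}.
Char. 2 (derived state '1') is unique to U (autapomorphy; uninformative for grouping).
Char. 3 (derived state '0') is shared by all ingroup taxa — unites the whole ingroup.
Char. 4: derived state '1' in G, L, N, and U only — synapomorphy for {G, L, N, U}.
Char. 5 (derived state '0') is shared by L and U — a synapomorphy uniting that clade.
Only K and X show the derived state '1' for Char. 6, supporting them as a clade.
Most parsimonious ingroup topology: (((G,N),(L,U)),(X,K)).
The clade {L, U} is supported by Char. 5: its derived state '0' occurs in exactly those taxa and in no other taxon (including the outgroup).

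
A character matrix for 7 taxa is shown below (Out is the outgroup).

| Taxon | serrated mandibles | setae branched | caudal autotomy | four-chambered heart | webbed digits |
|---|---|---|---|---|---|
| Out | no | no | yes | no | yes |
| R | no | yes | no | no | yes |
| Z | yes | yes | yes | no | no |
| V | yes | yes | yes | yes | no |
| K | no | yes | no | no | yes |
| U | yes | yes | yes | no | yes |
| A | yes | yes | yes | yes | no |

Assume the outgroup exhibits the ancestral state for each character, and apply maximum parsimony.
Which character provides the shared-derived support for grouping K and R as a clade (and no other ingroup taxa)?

Character polarity is set by the outgroup: the derived state is whichever differs from the outgroup's state, so for caudal autotomy, webbed digits the derived state is 'no', and for the remaining characters it is 'yes'.
serrated mandibles (derived state 'yes') is shared by A, U, V, and Z — a synapomorphy uniting that clade.
All ingroup taxa share the derived state 'yes' for setae branched; it defines the ingroup but does not resolve relationships within it.
caudal autotomy (derived state 'no') is shared by K and R — a synapomorphy uniting that clade.
Only A and V show the derived state 'yes' for four-chambered heart, supporting them as a clade.
Only A, V, and Z show the derived state 'no' for webbed digits, supporting them as a clade.
Most parsimonious ingroup topology: ((R,K),((Z,(V,A)),U)).
The clade {K, R} is supported by caudal autotomy: its derived state 'no' occurs in exactly those taxa and in no other taxon (including the outgroup).

caudal autotomy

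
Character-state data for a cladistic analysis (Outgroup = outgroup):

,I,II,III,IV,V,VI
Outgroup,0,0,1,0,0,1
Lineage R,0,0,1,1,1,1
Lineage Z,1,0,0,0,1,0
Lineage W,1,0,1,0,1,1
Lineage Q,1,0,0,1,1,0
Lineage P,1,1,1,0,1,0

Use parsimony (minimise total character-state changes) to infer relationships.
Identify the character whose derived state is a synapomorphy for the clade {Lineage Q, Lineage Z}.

Character polarity is set by the outgroup: the derived state is whichever differs from the outgroup's state, so for III, VI the derived state is '0', and for the remaining characters it is '1'.
I (derived state '1') is shared by Lineage P, Lineage Q, Lineage W, and Lineage Z — a synapomorphy uniting that clade.
II (derived state '1') is unique to Lineage P (autapomorphy; uninformative for grouping).
Only Lineage Q and Lineage Z show the derived state '0' for III, supporting them as a clade.
IV groups Lineage Q and Lineage R, which is incompatible with the clades supported by the remaining characters; treating it as convergent (homoplasy) costs fewer steps than any alternative tree.
All ingroup taxa share the derived state '1' for V; it defines the ingroup but does not resolve relationships within it.
Only Lineage P, Lineage Q, and Lineage Z show the derived state '0' for VI, supporting them as a clade.
Most parsimonious ingroup topology: (Lineage R,(((Lineage Z,Lineage Q),Lineage P),Lineage W)).
The clade {Lineage Q, Lineage Z} is supported by III: its derived state '0' occurs in exactly those taxa and in no other taxon (including the outgroup).

III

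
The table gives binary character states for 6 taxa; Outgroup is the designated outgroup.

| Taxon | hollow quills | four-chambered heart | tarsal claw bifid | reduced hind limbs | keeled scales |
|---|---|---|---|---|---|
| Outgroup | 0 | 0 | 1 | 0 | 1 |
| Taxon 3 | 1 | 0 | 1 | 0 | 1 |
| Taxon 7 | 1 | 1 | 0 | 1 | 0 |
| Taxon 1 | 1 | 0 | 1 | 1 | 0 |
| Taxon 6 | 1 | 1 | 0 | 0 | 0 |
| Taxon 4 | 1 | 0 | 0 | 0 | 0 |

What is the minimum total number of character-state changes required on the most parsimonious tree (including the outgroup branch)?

Character polarity is set by the outgroup: the derived state is whichever differs from the outgroup's state, so for tarsal claw bifid, keeled scales the derived state is '0', and for the remaining characters it is '1'.
All ingroup taxa share the derived state '1' for hollow quills; it defines the ingroup but does not resolve relationships within it.
Only Taxon 6 and Taxon 7 show the derived state '1' for four-chambered heart, supporting them as a clade.
Only Taxon 4, Taxon 6, and Taxon 7 show the derived state '0' for tarsal claw bifid, supporting them as a clade.
reduced hind limbs (state '1') occurs in Taxon 1 and Taxon 7 but conflicts with the nesting implied by the other characters — most parsimoniously interpreted as homoplasy.
keeled scales: derived state '0' in Taxon 1, Taxon 4, Taxon 6, and Taxon 7 only — synapomorphy for {Taxon 1, Taxon 4, Taxon 6, Taxon 7}.
Most parsimonious ingroup topology: (Taxon 3,(((Taxon 7,Taxon 6),Taxon 4),Taxon 1)).
Changes per character on this tree: hollow quills: 1; four-chambered heart: 1; tarsal claw bifid: 1; reduced hind limbs: 2; keeled scales: 1.
Total = 6.

6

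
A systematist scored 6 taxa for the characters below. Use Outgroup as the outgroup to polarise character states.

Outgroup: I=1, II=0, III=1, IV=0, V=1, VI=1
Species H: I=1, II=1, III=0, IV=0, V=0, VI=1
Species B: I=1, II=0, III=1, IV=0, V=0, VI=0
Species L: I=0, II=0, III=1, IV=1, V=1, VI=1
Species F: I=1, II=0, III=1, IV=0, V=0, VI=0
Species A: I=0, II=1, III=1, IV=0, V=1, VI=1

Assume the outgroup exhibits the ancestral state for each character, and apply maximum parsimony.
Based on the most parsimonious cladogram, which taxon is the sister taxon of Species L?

Character polarity is set by the outgroup: the derived state is whichever differs from the outgroup's state, so for I, III, V, VI the derived state is '0', and for the remaining characters it is '1'.
Only Species A and Species L show the derived state '0' for I, supporting them as a clade.
II (state '1') occurs in Species A and Species H but conflicts with the nesting implied by the other characters — most parsimoniously interpreted as homoplasy.
III: derived state '0' in Species H only — an autapomorphy, so it tells us nothing about relationships among taxa.
IV: derived state '1' in Species L only — an autapomorphy, so it tells us nothing about relationships among taxa.
V (derived state '0') is shared by Species B, Species F, and Species H — a synapomorphy uniting that clade.
VI (derived state '0') is shared by Species B and Species F — a synapomorphy uniting that clade.
Most parsimonious ingroup topology: ((Species H,(Species B,Species F)),(Species L,Species A)).
Species L and Species A form a cherry on this tree, so they are sister taxa.

Species A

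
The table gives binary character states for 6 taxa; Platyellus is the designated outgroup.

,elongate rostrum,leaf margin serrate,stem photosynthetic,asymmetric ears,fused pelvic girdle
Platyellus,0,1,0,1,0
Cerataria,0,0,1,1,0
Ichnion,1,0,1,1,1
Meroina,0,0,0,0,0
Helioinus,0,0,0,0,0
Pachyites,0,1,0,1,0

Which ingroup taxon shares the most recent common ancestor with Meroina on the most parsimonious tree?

Helioinus

Character polarity is set by the outgroup: the derived state is whichever differs from the outgroup's state, so for leaf margin serrate, asymmetric ears the derived state is '0', and for the remaining characters it is '1'.
elongate rostrum: derived state '1' in Ichnion only — an autapomorphy, so it tells us nothing about relationships among taxa.
Only Cerataria, Helioinus, Ichnion, and Meroina show the derived state '0' for leaf margin serrate, supporting them as a clade.
stem photosynthetic (derived state '1') is shared by Cerataria and Ichnion — a synapomorphy uniting that clade.
asymmetric ears: derived state '0' in Helioinus and Meroina only — synapomorphy for {Helioinus, Meroina}.
fused pelvic girdle (derived state '1') is unique to Ichnion (autapomorphy; uninformative for grouping).
Most parsimonious ingroup topology: (((Cerataria,Ichnion),(Meroina,Helioinus)),Pachyites).
Meroina and Helioinus form a cherry on this tree, so they are sister taxa.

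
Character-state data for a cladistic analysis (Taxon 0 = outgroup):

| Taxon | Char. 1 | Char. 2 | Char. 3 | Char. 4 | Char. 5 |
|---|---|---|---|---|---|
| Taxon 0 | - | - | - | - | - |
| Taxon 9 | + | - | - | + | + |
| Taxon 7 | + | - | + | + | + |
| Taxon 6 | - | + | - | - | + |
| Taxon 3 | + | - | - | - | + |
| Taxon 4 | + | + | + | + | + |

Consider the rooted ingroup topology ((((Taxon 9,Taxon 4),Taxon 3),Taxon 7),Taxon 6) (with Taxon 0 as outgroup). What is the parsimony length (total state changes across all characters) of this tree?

Map each character onto ((((Taxon 9,Taxon 4),Taxon 3),Taxon 7),Taxon 6) (rooted by Taxon 0) and count the minimum state changes it requires (Fitch parsimony):
Char. 1: 1; Char. 2: 2; Char. 3: 2; Char. 4: 2; Char. 5: 1.
Total tree length = 8.

8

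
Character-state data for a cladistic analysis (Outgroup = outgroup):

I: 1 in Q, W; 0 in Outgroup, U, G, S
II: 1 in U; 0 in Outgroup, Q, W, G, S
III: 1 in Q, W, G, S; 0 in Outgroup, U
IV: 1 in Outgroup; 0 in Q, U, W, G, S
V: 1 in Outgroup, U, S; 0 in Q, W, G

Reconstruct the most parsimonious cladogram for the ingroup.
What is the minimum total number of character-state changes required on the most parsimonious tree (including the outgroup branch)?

5

Character polarity is set by the outgroup: the derived state is whichever differs from the outgroup's state, so for IV, V the derived state is '0', and for the remaining characters it is '1'.
I: derived state '1' in Q and W only — synapomorphy for {Q, W}.
II: derived state '1' in U only — an autapomorphy, so it tells us nothing about relationships among taxa.
Only G, Q, S, and W show the derived state '1' for III, supporting them as a clade.
All ingroup taxa share the derived state '0' for IV; it defines the ingroup but does not resolve relationships within it.
Only G, Q, and W show the derived state '0' for V, supporting them as a clade.
Most parsimonious ingroup topology: ((((Q,W),G),S),U).
Changes per character on this tree: I: 1; II: 1; III: 1; IV: 1; V: 1.
Total = 5.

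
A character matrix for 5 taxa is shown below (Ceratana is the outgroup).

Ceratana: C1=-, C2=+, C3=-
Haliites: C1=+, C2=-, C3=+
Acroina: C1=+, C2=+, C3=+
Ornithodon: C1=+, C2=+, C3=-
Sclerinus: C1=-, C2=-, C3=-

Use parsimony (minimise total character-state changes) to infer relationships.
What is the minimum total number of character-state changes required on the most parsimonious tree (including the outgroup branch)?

4

Character polarity is set by the outgroup: the derived state is whichever differs from the outgroup's state, so for C2 the derived state is '-', and for the remaining characters it is '+'.
C1 (derived state '+') is shared by Acroina, Haliites, and Ornithodon — a synapomorphy uniting that clade.
C2 (state '-') occurs in Haliites and Sclerinus but conflicts with the nesting implied by the other characters — most parsimoniously interpreted as homoplasy.
Only Acroina and Haliites show the derived state '+' for C3, supporting them as a clade.
Most parsimonious ingroup topology: (((Haliites,Acroina),Ornithodon),Sclerinus).
Changes per character on this tree: C1: 1; C2: 2; C3: 1.
Total = 4.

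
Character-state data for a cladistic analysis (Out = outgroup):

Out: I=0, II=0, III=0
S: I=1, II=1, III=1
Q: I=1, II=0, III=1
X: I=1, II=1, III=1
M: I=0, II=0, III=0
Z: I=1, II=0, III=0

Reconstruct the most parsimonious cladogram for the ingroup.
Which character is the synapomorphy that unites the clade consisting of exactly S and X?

II

The outgroup has state '0' for every character, so '1' is the derived state throughout.
I (derived state '1') is shared by Q, S, X, and Z — a synapomorphy uniting that clade.
II: derived state '1' in S and X only — synapomorphy for {S, X}.
Only Q, S, and X show the derived state '1' for III, supporting them as a clade.
Most parsimonious ingroup topology: ((((S,X),Q),Z),M).
The clade {S, X} is supported by II: its derived state '1' occurs in exactly those taxa and in no other taxon (including the outgroup).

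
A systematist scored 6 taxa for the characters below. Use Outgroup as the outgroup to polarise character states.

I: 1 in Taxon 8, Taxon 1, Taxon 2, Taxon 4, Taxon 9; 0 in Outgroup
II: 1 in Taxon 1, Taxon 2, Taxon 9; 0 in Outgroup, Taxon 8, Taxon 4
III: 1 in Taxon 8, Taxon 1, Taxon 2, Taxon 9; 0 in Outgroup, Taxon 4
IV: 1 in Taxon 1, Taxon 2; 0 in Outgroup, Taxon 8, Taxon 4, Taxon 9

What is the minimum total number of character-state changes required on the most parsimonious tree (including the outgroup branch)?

The outgroup has state '0' for every character, so '1' is the derived state throughout.
I (derived state '1') is shared by all ingroup taxa — unites the whole ingroup.
Only Taxon 1, Taxon 2, and Taxon 9 show the derived state '1' for II, supporting them as a clade.
III (derived state '1') is shared by Taxon 1, Taxon 2, Taxon 8, and Taxon 9 — a synapomorphy uniting that clade.
IV: derived state '1' in Taxon 1 and Taxon 2 only — synapomorphy for {Taxon 1, Taxon 2}.
Most parsimonious ingroup topology: ((Taxon 8,((Taxon 1,Taxon 2),Taxon 9)),Taxon 4).
Changes per character on this tree: I: 1; II: 1; III: 1; IV: 1.
Total = 4.

4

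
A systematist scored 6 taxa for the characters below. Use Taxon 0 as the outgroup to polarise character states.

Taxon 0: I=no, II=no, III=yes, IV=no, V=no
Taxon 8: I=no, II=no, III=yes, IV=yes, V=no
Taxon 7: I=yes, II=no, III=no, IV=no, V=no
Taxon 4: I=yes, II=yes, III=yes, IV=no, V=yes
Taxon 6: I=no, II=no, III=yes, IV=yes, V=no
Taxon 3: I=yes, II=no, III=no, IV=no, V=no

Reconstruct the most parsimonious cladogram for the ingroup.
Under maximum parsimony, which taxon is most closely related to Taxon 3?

Character polarity is set by the outgroup: the derived state is whichever differs from the outgroup's state, so for III the derived state is 'no', and for the remaining characters it is 'yes'.
I: derived state 'yes' in Taxon 3, Taxon 4, and Taxon 7 only — synapomorphy for {Taxon 3, Taxon 4, Taxon 7}.
II (derived state 'yes') is unique to Taxon 4 (autapomorphy; uninformative for grouping).
III (derived state 'no') is shared by Taxon 3 and Taxon 7 — a synapomorphy uniting that clade.
IV (derived state 'yes') is shared by Taxon 6 and Taxon 8 — a synapomorphy uniting that clade.
V (derived state 'yes') is unique to Taxon 4 (autapomorphy; uninformative for grouping).
Most parsimonious ingroup topology: ((Taxon 8,Taxon 6),((Taxon 7,Taxon 3),Taxon 4)).
Taxon 3 and Taxon 7 form a cherry on this tree, so they are sister taxa.

Taxon 7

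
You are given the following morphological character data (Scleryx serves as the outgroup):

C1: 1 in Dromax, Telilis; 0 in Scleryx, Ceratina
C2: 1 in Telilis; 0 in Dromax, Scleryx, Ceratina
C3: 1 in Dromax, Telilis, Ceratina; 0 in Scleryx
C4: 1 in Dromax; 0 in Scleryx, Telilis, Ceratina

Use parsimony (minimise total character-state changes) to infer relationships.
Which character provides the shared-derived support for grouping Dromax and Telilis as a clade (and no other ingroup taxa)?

The outgroup has state '0' for every character, so '1' is the derived state throughout.
C1 (derived state '1') is shared by Dromax and Telilis — a synapomorphy uniting that clade.
C2: derived state '1' in Telilis only — an autapomorphy, so it tells us nothing about relationships among taxa.
All ingroup taxa share the derived state '1' for C3; it defines the ingroup but does not resolve relationships within it.
C4: derived state '1' in Dromax only — an autapomorphy, so it tells us nothing about relationships among taxa.
Most parsimonious ingroup topology: ((Telilis,Dromax),Ceratina).
The clade {Dromax, Telilis} is supported by C1: its derived state '1' occurs in exactly those taxa and in no other taxon (including the outgroup).

C1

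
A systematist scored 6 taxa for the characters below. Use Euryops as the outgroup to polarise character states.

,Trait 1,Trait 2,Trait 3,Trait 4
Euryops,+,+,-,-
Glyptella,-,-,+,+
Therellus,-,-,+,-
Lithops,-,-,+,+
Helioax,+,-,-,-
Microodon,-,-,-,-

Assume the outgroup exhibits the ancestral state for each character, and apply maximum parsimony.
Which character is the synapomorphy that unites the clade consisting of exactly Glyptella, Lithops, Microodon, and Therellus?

Character polarity is set by the outgroup: the derived state is whichever differs from the outgroup's state, so for Trait 1, Trait 2 the derived state is '-', and for the remaining characters it is '+'.
Only Glyptella, Lithops, Microodon, and Therellus show the derived state '-' for Trait 1, supporting them as a clade.
Trait 2 (derived state '-') is shared by all ingroup taxa — unites the whole ingroup.
Only Glyptella, Lithops, and Therellus show the derived state '+' for Trait 3, supporting them as a clade.
Only Glyptella and Lithops show the derived state '+' for Trait 4, supporting them as a clade.
Most parsimonious ingroup topology: ((((Glyptella,Lithops),Therellus),Microodon),Helioax).
The clade {Glyptella, Lithops, Microodon, Therellus} is supported by Trait 1: its derived state '-' occurs in exactly those taxa and in no other taxon (including the outgroup).

Trait 1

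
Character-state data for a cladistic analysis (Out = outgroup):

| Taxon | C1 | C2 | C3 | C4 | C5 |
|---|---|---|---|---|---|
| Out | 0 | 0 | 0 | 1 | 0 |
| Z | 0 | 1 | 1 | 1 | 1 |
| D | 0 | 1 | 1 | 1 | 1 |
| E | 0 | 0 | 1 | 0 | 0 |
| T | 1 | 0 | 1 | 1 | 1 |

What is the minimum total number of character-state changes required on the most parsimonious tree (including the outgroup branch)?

5

Character polarity is set by the outgroup: the derived state is whichever differs from the outgroup's state, so for C4 the derived state is '0', and for the remaining characters it is '1'.
C1 (derived state '1') is unique to T (autapomorphy; uninformative for grouping).
C2 (derived state '1') is shared by D and Z — a synapomorphy uniting that clade.
All ingroup taxa share the derived state '1' for C3; it defines the ingroup but does not resolve relationships within it.
C4 (derived state '0') is unique to E (autapomorphy; uninformative for grouping).
C5 (derived state '1') is shared by D, T, and Z — a synapomorphy uniting that clade.
Most parsimonious ingroup topology: (((Z,D),T),E).
Changes per character on this tree: C1: 1; C2: 1; C3: 1; C4: 1; C5: 1.
Total = 5.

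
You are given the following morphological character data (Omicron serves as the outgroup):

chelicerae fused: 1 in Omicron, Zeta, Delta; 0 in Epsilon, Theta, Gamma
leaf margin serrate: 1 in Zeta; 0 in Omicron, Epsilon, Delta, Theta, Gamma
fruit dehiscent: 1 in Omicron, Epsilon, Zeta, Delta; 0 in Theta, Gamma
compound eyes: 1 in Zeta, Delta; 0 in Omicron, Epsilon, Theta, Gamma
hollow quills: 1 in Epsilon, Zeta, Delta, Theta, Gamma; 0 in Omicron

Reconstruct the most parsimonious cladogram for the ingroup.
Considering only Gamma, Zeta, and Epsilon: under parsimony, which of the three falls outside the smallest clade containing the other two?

Character polarity is set by the outgroup: the derived state is whichever differs from the outgroup's state, so for chelicerae fused, fruit dehiscent the derived state is '0', and for the remaining characters it is '1'.
chelicerae fused (derived state '0') is shared by Epsilon, Gamma, and Theta — a synapomorphy uniting that clade.
leaf margin serrate (derived state '1') is unique to Zeta (autapomorphy; uninformative for grouping).
Only Gamma and Theta show the derived state '0' for fruit dehiscent, supporting them as a clade.
Only Delta and Zeta show the derived state '1' for compound eyes, supporting them as a clade.
All ingroup taxa share the derived state '1' for hollow quills; it defines the ingroup but does not resolve relationships within it.
Most parsimonious ingroup topology: ((Epsilon,(Theta,Gamma)),(Zeta,Delta)).
Gamma and Epsilon share a more recent common ancestor with each other than either does with Zeta, so Zeta is the least closely related of the three.

Zeta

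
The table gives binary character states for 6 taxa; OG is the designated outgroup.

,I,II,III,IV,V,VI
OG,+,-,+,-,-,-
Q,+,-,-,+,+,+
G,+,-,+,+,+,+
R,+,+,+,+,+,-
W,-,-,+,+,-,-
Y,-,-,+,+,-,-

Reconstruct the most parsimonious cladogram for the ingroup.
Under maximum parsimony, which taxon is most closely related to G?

Character polarity is set by the outgroup: the derived state is whichever differs from the outgroup's state, so for I, III the derived state is '-', and for the remaining characters it is '+'.
Only W and Y show the derived state '-' for I, supporting them as a clade.
II: derived state '+' in R only — an autapomorphy, so it tells us nothing about relationships among taxa.
III (derived state '-') is unique to Q (autapomorphy; uninformative for grouping).
IV (derived state '+') is shared by all ingroup taxa — unites the whole ingroup.
V: derived state '+' in G, Q, and R only — synapomorphy for {G, Q, R}.
Only G and Q show the derived state '+' for VI, supporting them as a clade.
Most parsimonious ingroup topology: (((Q,G),R),(W,Y)).
G and Q form a cherry on this tree, so they are sister taxa.

Q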